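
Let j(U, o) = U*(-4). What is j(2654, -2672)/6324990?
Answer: -5308/3162495 ≈ -0.0016784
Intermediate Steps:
j(U, o) = -4*U
j(2654, -2672)/6324990 = -4*2654/6324990 = -10616*1/6324990 = -5308/3162495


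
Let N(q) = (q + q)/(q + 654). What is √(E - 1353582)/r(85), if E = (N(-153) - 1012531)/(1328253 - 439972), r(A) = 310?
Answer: I*√29786441616605167266611/45986307370 ≈ 3.753*I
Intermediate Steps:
N(q) = 2*q/(654 + q) (N(q) = (2*q)/(654 + q) = 2*q/(654 + q))
E = -169092779/148342927 (E = (2*(-153)/(654 - 153) - 1012531)/(1328253 - 439972) = (2*(-153)/501 - 1012531)/888281 = (2*(-153)*(1/501) - 1012531)*(1/888281) = (-102/167 - 1012531)*(1/888281) = -169092779/167*1/888281 = -169092779/148342927 ≈ -1.1399)
√(E - 1353582)/r(85) = √(-169092779/148342927 - 1353582)/310 = √(-200794484907293/148342927)*(1/310) = (I*√29786441616605167266611/148342927)*(1/310) = I*√29786441616605167266611/45986307370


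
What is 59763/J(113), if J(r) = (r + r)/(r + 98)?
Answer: 12609993/226 ≈ 55796.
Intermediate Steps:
J(r) = 2*r/(98 + r) (J(r) = (2*r)/(98 + r) = 2*r/(98 + r))
59763/J(113) = 59763/((2*113/(98 + 113))) = 59763/((2*113/211)) = 59763/((2*113*(1/211))) = 59763/(226/211) = 59763*(211/226) = 12609993/226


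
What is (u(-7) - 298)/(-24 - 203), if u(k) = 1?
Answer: 297/227 ≈ 1.3084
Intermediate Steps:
(u(-7) - 298)/(-24 - 203) = (1 - 298)/(-24 - 203) = -297/(-227) = -297*(-1/227) = 297/227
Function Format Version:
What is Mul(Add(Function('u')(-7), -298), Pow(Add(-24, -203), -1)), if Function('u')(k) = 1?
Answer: Rational(297, 227) ≈ 1.3084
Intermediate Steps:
Mul(Add(Function('u')(-7), -298), Pow(Add(-24, -203), -1)) = Mul(Add(1, -298), Pow(Add(-24, -203), -1)) = Mul(-297, Pow(-227, -1)) = Mul(-297, Rational(-1, 227)) = Rational(297, 227)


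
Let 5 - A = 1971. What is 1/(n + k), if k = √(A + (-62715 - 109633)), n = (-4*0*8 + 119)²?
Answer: 2023/28672605 - I*√174314/200708235 ≈ 7.0555e-5 - 2.0802e-6*I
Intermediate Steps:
A = -1966 (A = 5 - 1*1971 = 5 - 1971 = -1966)
n = 14161 (n = (0*8 + 119)² = (0 + 119)² = 119² = 14161)
k = I*√174314 (k = √(-1966 + (-62715 - 109633)) = √(-1966 - 172348) = √(-174314) = I*√174314 ≈ 417.51*I)
1/(n + k) = 1/(14161 + I*√174314)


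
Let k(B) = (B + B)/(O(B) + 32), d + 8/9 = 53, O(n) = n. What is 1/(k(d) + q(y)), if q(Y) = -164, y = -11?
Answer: -757/123210 ≈ -0.0061440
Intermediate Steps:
d = 469/9 (d = -8/9 + 53 = 469/9 ≈ 52.111)
k(B) = 2*B/(32 + B) (k(B) = (B + B)/(B + 32) = (2*B)/(32 + B) = 2*B/(32 + B))
1/(k(d) + q(y)) = 1/(2*(469/9)/(32 + 469/9) - 164) = 1/(2*(469/9)/(757/9) - 164) = 1/(2*(469/9)*(9/757) - 164) = 1/(938/757 - 164) = 1/(-123210/757) = -757/123210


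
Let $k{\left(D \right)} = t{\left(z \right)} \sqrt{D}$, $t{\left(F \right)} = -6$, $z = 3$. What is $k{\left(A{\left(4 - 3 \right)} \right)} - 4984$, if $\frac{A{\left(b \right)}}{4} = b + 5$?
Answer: $-4984 - 12 \sqrt{6} \approx -5013.4$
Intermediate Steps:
$A{\left(b \right)} = 20 + 4 b$ ($A{\left(b \right)} = 4 \left(b + 5\right) = 4 \left(5 + b\right) = 20 + 4 b$)
$k{\left(D \right)} = - 6 \sqrt{D}$
$k{\left(A{\left(4 - 3 \right)} \right)} - 4984 = - 6 \sqrt{20 + 4 \left(4 - 3\right)} - 4984 = - 6 \sqrt{20 + 4 \cdot 1} - 4984 = - 6 \sqrt{20 + 4} - 4984 = - 6 \sqrt{24} - 4984 = - 6 \cdot 2 \sqrt{6} - 4984 = - 12 \sqrt{6} - 4984 = -4984 - 12 \sqrt{6}$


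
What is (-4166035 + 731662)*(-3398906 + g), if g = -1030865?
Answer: 15213485918583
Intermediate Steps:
(-4166035 + 731662)*(-3398906 + g) = (-4166035 + 731662)*(-3398906 - 1030865) = -3434373*(-4429771) = 15213485918583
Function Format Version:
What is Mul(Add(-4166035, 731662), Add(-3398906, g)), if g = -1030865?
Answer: 15213485918583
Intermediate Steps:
Mul(Add(-4166035, 731662), Add(-3398906, g)) = Mul(Add(-4166035, 731662), Add(-3398906, -1030865)) = Mul(-3434373, -4429771) = 15213485918583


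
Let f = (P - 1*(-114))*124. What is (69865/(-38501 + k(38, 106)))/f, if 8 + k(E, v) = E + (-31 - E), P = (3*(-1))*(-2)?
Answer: -13973/114695040 ≈ -0.00012183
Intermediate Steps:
P = 6 (P = -3*(-2) = 6)
k(E, v) = -39 (k(E, v) = -8 + (E + (-31 - E)) = -8 - 31 = -39)
f = 14880 (f = (6 - 1*(-114))*124 = (6 + 114)*124 = 120*124 = 14880)
(69865/(-38501 + k(38, 106)))/f = (69865/(-38501 - 39))/14880 = (69865/(-38540))*(1/14880) = (69865*(-1/38540))*(1/14880) = -13973/7708*1/14880 = -13973/114695040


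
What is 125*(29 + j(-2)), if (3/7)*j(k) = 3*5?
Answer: 8000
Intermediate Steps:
j(k) = 35 (j(k) = 7*(3*5)/3 = (7/3)*15 = 35)
125*(29 + j(-2)) = 125*(29 + 35) = 125*64 = 8000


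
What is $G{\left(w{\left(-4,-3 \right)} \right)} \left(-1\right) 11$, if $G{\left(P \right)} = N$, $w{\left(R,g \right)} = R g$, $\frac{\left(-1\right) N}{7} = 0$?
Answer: $0$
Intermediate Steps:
$N = 0$ ($N = \left(-7\right) 0 = 0$)
$G{\left(P \right)} = 0$
$G{\left(w{\left(-4,-3 \right)} \right)} \left(-1\right) 11 = 0 \left(-1\right) 11 = 0 \cdot 11 = 0$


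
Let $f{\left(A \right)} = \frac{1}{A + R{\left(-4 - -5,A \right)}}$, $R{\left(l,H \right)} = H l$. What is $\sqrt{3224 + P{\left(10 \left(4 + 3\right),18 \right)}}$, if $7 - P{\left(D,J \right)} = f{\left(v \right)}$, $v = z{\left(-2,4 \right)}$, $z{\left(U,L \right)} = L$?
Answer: $\frac{\sqrt{51694}}{4} \approx 56.841$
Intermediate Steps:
$v = 4$
$f{\left(A \right)} = \frac{1}{2 A}$ ($f{\left(A \right)} = \frac{1}{A + A \left(-4 - -5\right)} = \frac{1}{A + A \left(-4 + 5\right)} = \frac{1}{A + A 1} = \frac{1}{A + A} = \frac{1}{2 A}$)
$P{\left(D,J \right)} = \frac{55}{8}$ ($P{\left(D,J \right)} = 7 - \frac{1}{2 \cdot 4} = 7 - \frac{1}{2} \cdot \frac{1}{4} = 7 - \frac{1}{8} = \frac{55}{8}$)
$\sqrt{3224 + P{\left(10 \left(4 + 3\right),18 \right)}} = \sqrt{3224 + \frac{55}{8}} = \sqrt{\frac{25847}{8}} = \frac{\sqrt{51694}}{4}$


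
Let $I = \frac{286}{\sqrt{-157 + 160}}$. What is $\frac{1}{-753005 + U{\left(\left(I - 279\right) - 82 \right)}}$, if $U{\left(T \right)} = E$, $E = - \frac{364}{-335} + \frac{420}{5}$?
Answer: $- \frac{335}{252228171} \approx -1.3282 \cdot 10^{-6}$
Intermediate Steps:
$I = \frac{286 \sqrt{3}}{3}$ ($I = \frac{286}{\sqrt{3}} = 286 \frac{\sqrt{3}}{3} = \frac{286 \sqrt{3}}{3} \approx 165.12$)
$E = \frac{28504}{335}$ ($E = \left(-364\right) \left(- \frac{1}{335}\right) + 420 \cdot \frac{1}{5} = \frac{364}{335} + 84 = \frac{28504}{335} \approx 85.087$)
$U{\left(T \right)} = \frac{28504}{335}$
$\frac{1}{-753005 + U{\left(\left(I - 279\right) - 82 \right)}} = \frac{1}{-753005 + \frac{28504}{335}} = \frac{1}{- \frac{252228171}{335}} = - \frac{335}{252228171}$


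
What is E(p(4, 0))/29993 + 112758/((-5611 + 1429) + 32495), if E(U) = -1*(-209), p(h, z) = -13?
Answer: 3387868111/849191809 ≈ 3.9895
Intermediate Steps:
E(U) = 209
E(p(4, 0))/29993 + 112758/((-5611 + 1429) + 32495) = 209/29993 + 112758/((-5611 + 1429) + 32495) = 209*(1/29993) + 112758/(-4182 + 32495) = 209/29993 + 112758/28313 = 3387868111/849191809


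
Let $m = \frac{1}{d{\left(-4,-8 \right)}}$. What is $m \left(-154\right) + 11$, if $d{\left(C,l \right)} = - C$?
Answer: $- \frac{55}{2} \approx -27.5$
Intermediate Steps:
$m = \frac{1}{4}$ ($m = \frac{1}{\left(-1\right) \left(-4\right)} = \frac{1}{4} \approx 0.25$)
$m \left(-154\right) + 11 = \frac{1}{4} \left(-154\right) + 11 = - \frac{77}{2} + 11 = - \frac{55}{2}$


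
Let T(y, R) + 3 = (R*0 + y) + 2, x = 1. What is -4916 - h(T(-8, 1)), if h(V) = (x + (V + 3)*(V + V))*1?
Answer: -5025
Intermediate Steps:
T(y, R) = -1 + y (T(y, R) = -3 + ((R*0 + y) + 2) = -3 + ((0 + y) + 2) = -3 + (y + 2) = -3 + (2 + y) = -1 + y)
h(V) = 1 + 2*V*(3 + V) (h(V) = (1 + (V + 3)*(V + V))*1 = (1 + (3 + V)*(2*V))*1 = (1 + 2*V*(3 + V))*1 = 1 + 2*V*(3 + V))
-4916 - h(T(-8, 1)) = -4916 - (1 + 2*(-1 - 8)² + 6*(-1 - 8)) = -4916 - (1 + 2*(-9)² + 6*(-9)) = -4916 - (1 + 2*81 - 54) = -4916 - (1 + 162 - 54) = -4916 - 1*109 = -4916 - 109 = -5025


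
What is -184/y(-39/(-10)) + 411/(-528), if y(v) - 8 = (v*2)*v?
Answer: -1882377/338096 ≈ -5.5676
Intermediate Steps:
y(v) = 8 + 2*v² (y(v) = 8 + (v*2)*v = 8 + (2*v)*v = 8 + 2*v²)
-184/y(-39/(-10)) + 411/(-528) = -184/(8 + 2*(-39/(-10))²) + 411/(-528) = -184/(8 + 2*(-39*(-⅒))²) + 411*(-1/528) = -184/(8 + 2*(39/10)²) - 137/176 = -184/(8 + 2*(1521/100)) - 137/176 = -184/(8 + 1521/50) - 137/176 = -184/1921/50 - 137/176 = -184*50/1921 - 137/176 = -9200/1921 - 137/176 = -1882377/338096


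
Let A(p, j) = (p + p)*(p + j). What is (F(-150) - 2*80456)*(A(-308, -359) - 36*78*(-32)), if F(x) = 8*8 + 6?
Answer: -80538092976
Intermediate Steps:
A(p, j) = 2*p*(j + p) (A(p, j) = (2*p)*(j + p) = 2*p*(j + p))
F(x) = 70 (F(x) = 64 + 6 = 70)
(F(-150) - 2*80456)*(A(-308, -359) - 36*78*(-32)) = (70 - 2*80456)*(2*(-308)*(-359 - 308) - 36*78*(-32)) = (70 - 160912)*(2*(-308)*(-667) - 2808*(-32)) = -160842*(410872 + 89856) = -160842*500728 = -80538092976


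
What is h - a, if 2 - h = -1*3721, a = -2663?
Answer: 6386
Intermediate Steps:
h = 3723 (h = 2 - (-1)*3721 = 2 - 1*(-3721) = 2 + 3721 = 3723)
h - a = 3723 - 1*(-2663) = 3723 + 2663 = 6386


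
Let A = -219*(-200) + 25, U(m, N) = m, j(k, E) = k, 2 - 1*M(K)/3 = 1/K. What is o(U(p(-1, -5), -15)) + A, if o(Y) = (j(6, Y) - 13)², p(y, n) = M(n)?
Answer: 43874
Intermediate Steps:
M(K) = 6 - 3/K
p(y, n) = 6 - 3/n
A = 43825 (A = 43800 + 25 = 43825)
o(Y) = 49 (o(Y) = (6 - 13)² = (-7)² = 49)
o(U(p(-1, -5), -15)) + A = 49 + 43825 = 43874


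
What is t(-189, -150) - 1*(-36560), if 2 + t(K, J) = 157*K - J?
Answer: 7035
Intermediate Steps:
t(K, J) = -2 - J + 157*K (t(K, J) = -2 + (157*K - J) = -2 + (-J + 157*K) = -2 - J + 157*K)
t(-189, -150) - 1*(-36560) = (-2 - 1*(-150) + 157*(-189)) - 1*(-36560) = (-2 + 150 - 29673) + 36560 = -29525 + 36560 = 7035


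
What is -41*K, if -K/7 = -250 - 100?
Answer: -100450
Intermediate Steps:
K = 2450 (K = -7*(-250 - 100) = -7*(-350) = 2450)
-41*K = -41*2450 = -100450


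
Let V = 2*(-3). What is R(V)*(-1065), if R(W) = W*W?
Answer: -38340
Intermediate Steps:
V = -6
R(W) = W**2
R(V)*(-1065) = (-6)**2*(-1065) = 36*(-1065) = -38340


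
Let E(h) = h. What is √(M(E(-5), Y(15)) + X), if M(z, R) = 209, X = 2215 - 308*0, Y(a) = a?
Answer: 2*√606 ≈ 49.234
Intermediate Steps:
X = 2215 (X = 2215 + 0 = 2215)
√(M(E(-5), Y(15)) + X) = √(209 + 2215) = √2424 = 2*√606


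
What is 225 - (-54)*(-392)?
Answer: -20943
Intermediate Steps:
225 - (-54)*(-392) = 225 - 54*392 = 225 - 21168 = -20943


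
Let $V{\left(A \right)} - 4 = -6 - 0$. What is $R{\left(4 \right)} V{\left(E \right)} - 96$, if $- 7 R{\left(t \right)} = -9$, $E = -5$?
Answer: $- \frac{690}{7} \approx -98.571$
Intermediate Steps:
$V{\left(A \right)} = -2$ ($V{\left(A \right)} = 4 - 6 = -2$)
$R{\left(t \right)} = \frac{9}{7}$ ($R{\left(t \right)} = \left(- \frac{1}{7}\right) \left(-9\right) = \frac{9}{7}$)
$R{\left(4 \right)} V{\left(E \right)} - 96 = \frac{9}{7} \left(-2\right) - 96 = - \frac{18}{7} - 96 = - \frac{690}{7}$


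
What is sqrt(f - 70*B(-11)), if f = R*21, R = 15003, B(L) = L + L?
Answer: sqrt(316603) ≈ 562.67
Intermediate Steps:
B(L) = 2*L
f = 315063 (f = 15003*21 = 315063)
sqrt(f - 70*B(-11)) = sqrt(315063 - 140*(-11)) = sqrt(315063 - 70*(-22)) = sqrt(315063 + 1540) = sqrt(316603)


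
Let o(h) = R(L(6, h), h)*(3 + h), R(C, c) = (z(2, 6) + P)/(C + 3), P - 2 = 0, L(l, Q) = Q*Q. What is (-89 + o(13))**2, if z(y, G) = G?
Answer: 14402025/1849 ≈ 7789.1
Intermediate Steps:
L(l, Q) = Q**2
P = 2 (P = 2 + 0 = 2)
R(C, c) = 8/(3 + C) (R(C, c) = (6 + 2)/(C + 3) = 8/(3 + C))
o(h) = 8*(3 + h)/(3 + h**2) (o(h) = (8/(3 + h**2))*(3 + h) = 8*(3 + h)/(3 + h**2))
(-89 + o(13))**2 = (-89 + 8*(3 + 13)/(3 + 13**2))**2 = (-89 + 8*16/(3 + 169))**2 = (-89 + 8*16/172)**2 = (-89 + 8*(1/172)*16)**2 = (-89 + 32/43)**2 = (-3795/43)**2 = 14402025/1849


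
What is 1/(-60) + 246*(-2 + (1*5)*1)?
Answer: 44279/60 ≈ 737.98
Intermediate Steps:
1/(-60) + 246*(-2 + (1*5)*1) = -1/60 + 246*(-2 + 5*1) = -1/60 + 246*(-2 + 5) = -1/60 + 246*3 = -1/60 + 738 = 44279/60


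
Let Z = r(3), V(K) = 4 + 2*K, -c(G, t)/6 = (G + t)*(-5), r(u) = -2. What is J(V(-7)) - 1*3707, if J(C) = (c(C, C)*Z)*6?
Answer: 3493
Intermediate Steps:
c(G, t) = 30*G + 30*t (c(G, t) = -6*(G + t)*(-5) = -6*(-5*G - 5*t) = 30*G + 30*t)
Z = -2
J(C) = -720*C (J(C) = ((30*C + 30*C)*(-2))*6 = ((60*C)*(-2))*6 = -120*C*6 = -720*C)
J(V(-7)) - 1*3707 = -720*(4 + 2*(-7)) - 1*3707 = -720*(4 - 14) - 3707 = -720*(-10) - 3707 = 7200 - 3707 = 3493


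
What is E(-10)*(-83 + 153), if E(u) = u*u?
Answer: 7000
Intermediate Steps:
E(u) = u**2
E(-10)*(-83 + 153) = (-10)**2*(-83 + 153) = 100*70 = 7000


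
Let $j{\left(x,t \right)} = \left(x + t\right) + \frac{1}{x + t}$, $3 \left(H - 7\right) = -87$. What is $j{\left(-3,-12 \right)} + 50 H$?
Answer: $- \frac{16726}{15} \approx -1115.1$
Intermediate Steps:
$H = -22$ ($H = 7 + \frac{1}{3} \left(-87\right) = 7 - 29 = -22$)
$j{\left(x,t \right)} = t + x + \frac{1}{t + x}$ ($j{\left(x,t \right)} = \left(t + x\right) + \frac{1}{t + x} = t + x + \frac{1}{t + x}$)
$j{\left(-3,-12 \right)} + 50 H = \frac{1 + \left(-12\right)^{2} + \left(-3\right)^{2} + 2 \left(-12\right) \left(-3\right)}{-12 - 3} + 50 \left(-22\right) = \frac{1 + 144 + 9 + 72}{-15} - 1100 = \left(- \frac{1}{15}\right) 226 - 1100 = - \frac{226}{15} - 1100 = - \frac{16726}{15}$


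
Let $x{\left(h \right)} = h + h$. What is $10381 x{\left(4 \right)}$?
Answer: $83048$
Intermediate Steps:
$x{\left(h \right)} = 2 h$
$10381 x{\left(4 \right)} = 10381 \cdot 2 \cdot 4 = 10381 \cdot 8 = 83048$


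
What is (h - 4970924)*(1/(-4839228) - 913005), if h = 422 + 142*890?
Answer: 10701245242862470601/2419614 ≈ 4.4227e+12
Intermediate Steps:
h = 126802 (h = 422 + 126380 = 126802)
(h - 4970924)*(1/(-4839228) - 913005) = (126802 - 4970924)*(1/(-4839228) - 913005) = -4844122*(-1/4839228 - 913005) = -4844122*(-4418239360141/4839228) = 10701245242862470601/2419614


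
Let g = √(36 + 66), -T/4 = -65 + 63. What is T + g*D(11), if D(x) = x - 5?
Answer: 8 + 6*√102 ≈ 68.597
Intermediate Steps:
D(x) = -5 + x
T = 8 (T = -4*(-65 + 63) = -4*(-2) = 8)
g = √102 ≈ 10.100
T + g*D(11) = 8 + √102*(-5 + 11) = 8 + √102*6 = 8 + 6*√102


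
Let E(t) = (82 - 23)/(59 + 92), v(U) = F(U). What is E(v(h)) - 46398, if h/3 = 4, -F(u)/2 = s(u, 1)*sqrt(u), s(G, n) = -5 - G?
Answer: -7006039/151 ≈ -46398.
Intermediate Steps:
F(u) = -2*sqrt(u)*(-5 - u) (F(u) = -2*(-5 - u)*sqrt(u) = -2*sqrt(u)*(-5 - u))
h = 12 (h = 3*4 = 12)
v(U) = 2*sqrt(U)*(5 + U)
E(t) = 59/151
E(v(h)) - 46398 = 59/151 - 46398 = -7006039/151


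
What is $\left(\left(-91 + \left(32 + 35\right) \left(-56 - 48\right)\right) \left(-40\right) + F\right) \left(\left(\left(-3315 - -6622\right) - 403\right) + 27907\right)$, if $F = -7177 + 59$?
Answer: $8480481262$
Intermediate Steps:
$F = -7118$
$\left(\left(-91 + \left(32 + 35\right) \left(-56 - 48\right)\right) \left(-40\right) + F\right) \left(\left(\left(-3315 - -6622\right) - 403\right) + 27907\right) = \left(\left(-91 + \left(32 + 35\right) \left(-56 - 48\right)\right) \left(-40\right) - 7118\right) \left(\left(\left(-3315 - -6622\right) - 403\right) + 27907\right) = \left(\left(-91 + 67 \left(-104\right)\right) \left(-40\right) - 7118\right) \left(\left(\left(-3315 + 6622\right) - 403\right) + 27907\right) = \left(\left(-91 - 6968\right) \left(-40\right) - 7118\right) \left(\left(3307 - 403\right) + 27907\right) = \left(\left(-7059\right) \left(-40\right) - 7118\right) \left(2904 + 27907\right) = \left(282360 - 7118\right) 30811 = 275242 \cdot 30811 = 8480481262$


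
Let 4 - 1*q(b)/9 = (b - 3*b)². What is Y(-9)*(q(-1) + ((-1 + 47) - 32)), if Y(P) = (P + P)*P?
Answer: 2268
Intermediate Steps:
Y(P) = 2*P² (Y(P) = (2*P)*P = 2*P²)
q(b) = 36 - 36*b² (q(b) = 36 - 9*(b - 3*b)² = 36 - 9*4*b² = 36 - 36*b²)
Y(-9)*(q(-1) + ((-1 + 47) - 32)) = (2*(-9)²)*((36 - 36*(-1)²) + ((-1 + 47) - 32)) = (2*81)*((36 - 36*1) + (46 - 32)) = 162*((36 - 36) + 14) = 162*(0 + 14) = 162*14 = 2268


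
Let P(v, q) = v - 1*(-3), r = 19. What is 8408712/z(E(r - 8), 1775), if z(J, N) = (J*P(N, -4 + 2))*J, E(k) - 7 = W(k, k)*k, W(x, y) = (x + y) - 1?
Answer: 1051089/12589129 ≈ 0.083492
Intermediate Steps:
P(v, q) = 3 + v (P(v, q) = v + 3 = 3 + v)
W(x, y) = -1 + x + y
E(k) = 7 + k*(-1 + 2*k) (E(k) = 7 + (-1 + k + k)*k = 7 + (-1 + 2*k)*k = 7 + k*(-1 + 2*k))
z(J, N) = J²*(3 + N) (z(J, N) = (J*(3 + N))*J = J²*(3 + N))
8408712/z(E(r - 8), 1775) = 8408712/(((7 + (19 - 8)*(-1 + 2*(19 - 8)))²*(3 + 1775))) = 8408712/(((7 + 11*(-1 + 2*11))²*1778)) = 8408712/(((7 + 11*(-1 + 22))²*1778)) = 8408712/(((7 + 11*21)²*1778)) = 8408712/(((7 + 231)²*1778)) = 8408712/((238²*1778)) = 8408712/((56644*1778)) = 8408712/100713032 = 8408712*(1/100713032) = 1051089/12589129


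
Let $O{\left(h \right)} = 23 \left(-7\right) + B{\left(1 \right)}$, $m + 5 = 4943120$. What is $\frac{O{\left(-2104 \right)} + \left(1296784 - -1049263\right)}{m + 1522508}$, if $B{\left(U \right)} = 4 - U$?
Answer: $\frac{2345889}{6465623} \approx 0.36282$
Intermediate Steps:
$m = 4943115$ ($m = -5 + 4943120 = 4943115$)
$O{\left(h \right)} = -158$ ($O{\left(h \right)} = 23 \left(-7\right) + \left(4 - 1\right) = -161 + \left(4 - 1\right) = -161 + 3 = -158$)
$\frac{O{\left(-2104 \right)} + \left(1296784 - -1049263\right)}{m + 1522508} = \frac{-158 + \left(1296784 - -1049263\right)}{4943115 + 1522508} = \frac{-158 + \left(1296784 + 1049263\right)}{6465623} = \left(-158 + 2346047\right) \frac{1}{6465623} = 2345889 \cdot \frac{1}{6465623} = \frac{2345889}{6465623}$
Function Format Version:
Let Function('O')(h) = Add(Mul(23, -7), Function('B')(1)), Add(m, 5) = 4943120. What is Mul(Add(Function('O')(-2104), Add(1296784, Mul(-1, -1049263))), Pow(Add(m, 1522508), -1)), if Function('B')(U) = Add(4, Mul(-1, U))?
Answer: Rational(2345889, 6465623) ≈ 0.36282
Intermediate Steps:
m = 4943115 (m = Add(-5, 4943120) = 4943115)
Function('O')(h) = -158 (Function('O')(h) = Add(Mul(23, -7), Add(4, Mul(-1, 1))) = Add(-161, Add(4, -1)) = Add(-161, 3) = -158)
Mul(Add(Function('O')(-2104), Add(1296784, Mul(-1, -1049263))), Pow(Add(m, 1522508), -1)) = Mul(Add(-158, Add(1296784, Mul(-1, -1049263))), Pow(Add(4943115, 1522508), -1)) = Mul(Add(-158, Add(1296784, 1049263)), Pow(6465623, -1)) = Mul(Add(-158, 2346047), Rational(1, 6465623)) = Mul(2345889, Rational(1, 6465623)) = Rational(2345889, 6465623)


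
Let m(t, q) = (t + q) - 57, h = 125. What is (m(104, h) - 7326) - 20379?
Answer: -27533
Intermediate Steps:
m(t, q) = -57 + q + t (m(t, q) = (q + t) - 57 = -57 + q + t)
(m(104, h) - 7326) - 20379 = ((-57 + 125 + 104) - 7326) - 20379 = (172 - 7326) - 20379 = -7154 - 20379 = -27533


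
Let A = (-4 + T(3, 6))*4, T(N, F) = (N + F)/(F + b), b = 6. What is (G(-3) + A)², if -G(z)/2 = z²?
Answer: 961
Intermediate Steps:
T(N, F) = (F + N)/(6 + F) (T(N, F) = (N + F)/(F + 6) = (F + N)/(6 + F))
A = -13 (A = (-4 + (6 + 3)/(6 + 6))*4 = (-4 + 9/12)*4 = (-4 + (1/12)*9)*4 = (-4 + ¾)*4 = -13/4*4 = -13)
G(z) = -2*z²
(G(-3) + A)² = (-2*(-3)² - 13)² = (-2*9 - 13)² = (-18 - 13)² = (-31)² = 961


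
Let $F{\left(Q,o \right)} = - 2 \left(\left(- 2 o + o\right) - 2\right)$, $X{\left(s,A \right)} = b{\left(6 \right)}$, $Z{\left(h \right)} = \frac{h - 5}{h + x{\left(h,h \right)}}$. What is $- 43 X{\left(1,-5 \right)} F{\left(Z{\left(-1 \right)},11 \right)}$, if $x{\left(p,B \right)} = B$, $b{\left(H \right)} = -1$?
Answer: $1118$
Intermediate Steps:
$Z{\left(h \right)} = \frac{-5 + h}{2 h}$ ($Z{\left(h \right)} = \frac{h - 5}{h + h} = \frac{-5 + h}{2 h}$)
$X{\left(s,A \right)} = -1$
$F{\left(Q,o \right)} = 4 + 2 o$ ($F{\left(Q,o \right)} = - 2 \left(- o - 2\right) = - 2 \left(-2 - o\right) = 4 + 2 o$)
$- 43 X{\left(1,-5 \right)} F{\left(Z{\left(-1 \right)},11 \right)} = \left(-43\right) \left(-1\right) \left(4 + 2 \cdot 11\right) = 43 \left(4 + 22\right) = 43 \cdot 26 = 1118$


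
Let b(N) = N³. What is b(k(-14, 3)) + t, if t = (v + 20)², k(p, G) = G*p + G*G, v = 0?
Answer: -35537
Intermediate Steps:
k(p, G) = G² + G*p (k(p, G) = G*p + G² = G² + G*p)
t = 400 (t = (0 + 20)² = 20² = 400)
b(k(-14, 3)) + t = (3*(3 - 14))³ + 400 = (3*(-11))³ + 400 = (-33)³ + 400 = -35937 + 400 = -35537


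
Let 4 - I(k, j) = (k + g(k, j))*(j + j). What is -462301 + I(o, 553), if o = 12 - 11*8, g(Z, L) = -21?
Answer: -355015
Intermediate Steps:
o = -76 (o = 12 - 88 = -76)
I(k, j) = 4 - 2*j*(-21 + k) (I(k, j) = 4 - (k - 21)*(j + j) = 4 - (-21 + k)*2*j = 4 - 2*j*(-21 + k))
-462301 + I(o, 553) = -462301 + (4 + 42*553 - 2*553*(-76)) = -462301 + (4 + 23226 + 84056) = -462301 + 107286 = -355015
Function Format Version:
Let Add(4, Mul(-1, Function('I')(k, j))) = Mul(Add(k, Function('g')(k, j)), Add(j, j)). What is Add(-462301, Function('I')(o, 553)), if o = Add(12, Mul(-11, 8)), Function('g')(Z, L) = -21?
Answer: -355015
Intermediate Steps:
o = -76 (o = Add(12, -88) = -76)
Function('I')(k, j) = Add(4, Mul(-2, j, Add(-21, k))) (Function('I')(k, j) = Add(4, Mul(-1, Mul(Add(k, -21), Add(j, j)))) = Add(4, Mul(-1, Mul(Add(-21, k), Mul(2, j)))) = Add(4, Mul(-1, Mul(2, j, Add(-21, k)))) = Add(4, Mul(-2, j, Add(-21, k))))
Add(-462301, Function('I')(o, 553)) = Add(-462301, Add(4, Mul(42, 553), Mul(-2, 553, -76))) = Add(-462301, Add(4, 23226, 84056)) = Add(-462301, 107286) = -355015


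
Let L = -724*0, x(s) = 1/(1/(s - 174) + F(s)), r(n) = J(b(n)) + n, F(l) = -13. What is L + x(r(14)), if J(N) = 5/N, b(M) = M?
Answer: -2235/29069 ≈ -0.076886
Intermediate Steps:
r(n) = n + 5/n (r(n) = 5/n + n = n + 5/n)
x(s) = 1/(-13 + 1/(-174 + s)) (x(s) = 1/(1/(s - 174) - 13) = 1/(1/(-174 + s) - 13) = 1/(-13 + 1/(-174 + s)))
L = 0
L + x(r(14)) = 0 + (-174 + (14 + 5/14))/(2263 - 13*(14 + 5/14)) = 0 + (-174 + 201/14)/(2263 - 13*201/14) = 0 - 2235/14/(2263 - 2613/14) = 0 - 2235/14/(29069/14) = 0 + (14/29069)*(-2235/14) = 0 - 2235/29069 = -2235/29069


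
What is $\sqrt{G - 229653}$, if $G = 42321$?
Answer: $2 i \sqrt{46833} \approx 432.82 i$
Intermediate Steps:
$\sqrt{G - 229653} = \sqrt{42321 - 229653} = \sqrt{-187332} = 2 i \sqrt{46833}$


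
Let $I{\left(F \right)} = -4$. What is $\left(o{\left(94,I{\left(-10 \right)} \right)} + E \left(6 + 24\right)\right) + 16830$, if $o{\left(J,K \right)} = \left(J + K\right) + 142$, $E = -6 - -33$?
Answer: $17872$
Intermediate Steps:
$E = 27$ ($E = -6 + 33 = 27$)
$o{\left(J,K \right)} = 142 + J + K$
$\left(o{\left(94,I{\left(-10 \right)} \right)} + E \left(6 + 24\right)\right) + 16830 = \left(\left(142 + 94 - 4\right) + 27 \left(6 + 24\right)\right) + 16830 = \left(232 + 27 \cdot 30\right) + 16830 = \left(232 + 810\right) + 16830 = 1042 + 16830 = 17872$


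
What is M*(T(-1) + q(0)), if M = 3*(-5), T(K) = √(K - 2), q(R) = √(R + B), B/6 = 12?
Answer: -90*√2 - 15*I*√3 ≈ -127.28 - 25.981*I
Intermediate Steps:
B = 72 (B = 6*12 = 72)
q(R) = √(72 + R) (q(R) = √(R + 72) = √(72 + R))
T(K) = √(-2 + K)
M = -15
M*(T(-1) + q(0)) = -15*(√(-2 - 1) + √(72 + 0)) = -15*(√(-3) + √72) = -15*(I*√3 + 6*√2) = -15*(6*√2 + I*√3) = -90*√2 - 15*I*√3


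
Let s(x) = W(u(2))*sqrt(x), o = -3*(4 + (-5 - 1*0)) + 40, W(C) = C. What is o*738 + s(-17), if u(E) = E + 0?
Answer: 31734 + 2*I*sqrt(17) ≈ 31734.0 + 8.2462*I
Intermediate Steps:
u(E) = E
o = 43 (o = -3*(4 + (-5 + 0)) + 40 = -3*(4 - 5) + 40 = -3*(-1) + 40 = 3 + 40 = 43)
s(x) = 2*sqrt(x)
o*738 + s(-17) = 43*738 + 2*sqrt(-17) = 31734 + 2*(I*sqrt(17)) = 31734 + 2*I*sqrt(17)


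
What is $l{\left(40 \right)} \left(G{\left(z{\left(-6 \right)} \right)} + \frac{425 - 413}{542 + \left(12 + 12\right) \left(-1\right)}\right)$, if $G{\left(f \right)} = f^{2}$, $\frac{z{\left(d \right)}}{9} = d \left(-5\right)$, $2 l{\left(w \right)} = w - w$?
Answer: $0$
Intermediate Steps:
$l{\left(w \right)} = 0$ ($l{\left(w \right)} = \frac{w - w}{2} = \frac{1}{2} \cdot 0 = 0$)
$z{\left(d \right)} = - 45 d$ ($z{\left(d \right)} = 9 d \left(-5\right) = 9 \left(- 5 d\right) = - 45 d$)
$l{\left(40 \right)} \left(G{\left(z{\left(-6 \right)} \right)} + \frac{425 - 413}{542 + \left(12 + 12\right) \left(-1\right)}\right) = 0 \left(\left(\left(-45\right) \left(-6\right)\right)^{2} + \frac{425 - 413}{542 + \left(12 + 12\right) \left(-1\right)}\right) = 0 \left(270^{2} + \frac{12}{542 + 24 \left(-1\right)}\right) = 0 \left(72900 + \frac{12}{542 - 24}\right) = 0 \left(72900 + \frac{12}{518}\right) = 0 \left(72900 + 12 \cdot \frac{1}{518}\right) = 0 \left(72900 + \frac{6}{259}\right) = 0 \cdot \frac{18881106}{259} = 0$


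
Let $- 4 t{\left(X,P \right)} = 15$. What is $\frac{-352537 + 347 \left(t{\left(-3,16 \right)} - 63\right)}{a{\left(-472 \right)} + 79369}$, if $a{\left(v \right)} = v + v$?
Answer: $- \frac{1502797}{313700} \approx -4.7906$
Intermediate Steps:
$t{\left(X,P \right)} = - \frac{15}{4}$ ($t{\left(X,P \right)} = \left(- \frac{1}{4}\right) 15 = - \frac{15}{4}$)
$a{\left(v \right)} = 2 v$
$\frac{-352537 + 347 \left(t{\left(-3,16 \right)} - 63\right)}{a{\left(-472 \right)} + 79369} = \frac{-352537 + 347 \left(- \frac{15}{4} - 63\right)}{2 \left(-472\right) + 79369} = \frac{-352537 + 347 \left(- \frac{267}{4}\right)}{-944 + 79369} = \frac{-352537 - \frac{92649}{4}}{78425} = \left(- \frac{1502797}{4}\right) \frac{1}{78425} = - \frac{1502797}{313700}$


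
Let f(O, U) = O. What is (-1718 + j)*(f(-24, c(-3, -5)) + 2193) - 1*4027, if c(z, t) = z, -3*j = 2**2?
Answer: -3733261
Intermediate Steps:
j = -4/3 (j = -1/3*2**2 = -1/3*4 = -4/3 ≈ -1.3333)
(-1718 + j)*(f(-24, c(-3, -5)) + 2193) - 1*4027 = (-1718 - 4/3)*(-24 + 2193) - 1*4027 = -5158/3*2169 - 4027 = -3729234 - 4027 = -3733261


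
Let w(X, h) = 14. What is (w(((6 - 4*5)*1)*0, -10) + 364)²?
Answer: 142884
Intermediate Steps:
(w(((6 - 4*5)*1)*0, -10) + 364)² = (14 + 364)² = 378² = 142884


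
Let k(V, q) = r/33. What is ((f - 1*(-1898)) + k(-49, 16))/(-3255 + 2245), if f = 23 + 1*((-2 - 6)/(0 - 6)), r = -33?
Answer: -2882/1515 ≈ -1.9023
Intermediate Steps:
f = 73/3 (f = 23 + 1*(-8/(-6)) = 23 + 1*(-8*(-1/6)) = 23 + 1*(4/3) = 23 + 4/3 = 73/3 ≈ 24.333)
k(V, q) = -1 (k(V, q) = -33/33 = -33*1/33 = -1)
((f - 1*(-1898)) + k(-49, 16))/(-3255 + 2245) = ((73/3 - 1*(-1898)) - 1)/(-3255 + 2245) = ((73/3 + 1898) - 1)/(-1010) = (5767/3 - 1)*(-1/1010) = (5764/3)*(-1/1010) = -2882/1515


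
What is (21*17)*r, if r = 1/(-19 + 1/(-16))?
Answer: -5712/305 ≈ -18.728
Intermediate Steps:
r = -16/305 (r = 1/(-19 - 1/16) = 1/(-305/16) = -16/305 ≈ -0.052459)
(21*17)*r = (21*17)*(-16/305) = 357*(-16/305) = -5712/305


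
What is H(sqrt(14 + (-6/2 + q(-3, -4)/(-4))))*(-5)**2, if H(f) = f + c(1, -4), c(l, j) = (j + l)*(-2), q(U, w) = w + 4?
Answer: 150 + 25*sqrt(11) ≈ 232.92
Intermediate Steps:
q(U, w) = 4 + w
c(l, j) = -2*j - 2*l
H(f) = 6 + f (H(f) = f + (-2*(-4) - 2*1) = f + (8 - 2) = f + 6 = 6 + f)
H(sqrt(14 + (-6/2 + q(-3, -4)/(-4))))*(-5)**2 = (6 + sqrt(14 + (-6/2 + (4 - 4)/(-4))))*(-5)**2 = (6 + sqrt(14 + (-6*1/2 + 0*(-1/4))))*25 = (6 + sqrt(14 + (-3 + 0)))*25 = (6 + sqrt(14 - 3))*25 = (6 + sqrt(11))*25 = 150 + 25*sqrt(11)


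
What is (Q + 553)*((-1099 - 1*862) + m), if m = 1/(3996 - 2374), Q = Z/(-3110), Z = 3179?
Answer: -5460222218391/5044420 ≈ -1.0824e+6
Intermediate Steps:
Q = -3179/3110 (Q = 3179/(-3110) = 3179*(-1/3110) = -3179/3110 ≈ -1.0222)
m = 1/1622 ≈ 0.00061652
(Q + 553)*((-1099 - 1*862) + m) = (-3179/3110 + 553)*((-1099 - 1*862) + 1/1622) = 1716651*((-1099 - 862) + 1/1622)/3110 = 1716651*(-1961 + 1/1622)/3110 = (1716651/3110)*(-3180741/1622) = -5460222218391/5044420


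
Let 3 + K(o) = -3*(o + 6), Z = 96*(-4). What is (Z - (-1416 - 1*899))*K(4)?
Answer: -63723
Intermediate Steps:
Z = -384
K(o) = -21 - 3*o (K(o) = -3 - 3*(o + 6) = -3 - 3*(6 + o) = -3 + (-18 - 3*o) = -21 - 3*o)
(Z - (-1416 - 1*899))*K(4) = (-384 - (-1416 - 1*899))*(-21 - 3*4) = (-384 - (-1416 - 899))*(-21 - 12) = (-384 - 1*(-2315))*(-33) = (-384 + 2315)*(-33) = 1931*(-33) = -63723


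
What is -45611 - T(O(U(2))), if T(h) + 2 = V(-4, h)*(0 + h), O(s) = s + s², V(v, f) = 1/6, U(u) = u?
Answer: -45610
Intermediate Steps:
V(v, f) = ⅙
T(h) = -2 + h/6 (T(h) = -2 + (0 + h)/6 = -2 + h/6)
-45611 - T(O(U(2))) = -45611 - (-2 + (2*(1 + 2))/6) = -45611 - (-2 + (2*3)/6) = -45611 - (-2 + (⅙)*6) = -45611 - (-2 + 1) = -45611 - 1*(-1) = -45611 + 1 = -45610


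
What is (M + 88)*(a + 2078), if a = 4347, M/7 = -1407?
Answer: -62714425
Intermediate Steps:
M = -9849 (M = 7*(-1407) = -9849)
(M + 88)*(a + 2078) = (-9849 + 88)*(4347 + 2078) = -9761*6425 = -62714425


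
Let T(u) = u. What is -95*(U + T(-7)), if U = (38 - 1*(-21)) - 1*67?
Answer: 1425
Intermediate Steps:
U = -8 (U = (38 + 21) - 67 = 59 - 67 = -8)
-95*(U + T(-7)) = -95*(-8 - 7) = -95*(-15) = 1425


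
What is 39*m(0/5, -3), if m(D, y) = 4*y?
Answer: -468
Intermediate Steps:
39*m(0/5, -3) = 39*(4*(-3)) = 39*(-12) = -468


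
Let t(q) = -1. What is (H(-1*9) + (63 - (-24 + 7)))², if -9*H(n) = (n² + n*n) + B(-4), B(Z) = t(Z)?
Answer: 312481/81 ≈ 3857.8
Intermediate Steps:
B(Z) = -1
H(n) = ⅑ - 2*n²/9 (H(n) = -((n² + n*n) - 1)/9 = -((n² + n²) - 1)/9 = -(2*n² - 1)/9 = -(-1 + 2*n²)/9 = ⅑ - 2*n²/9)
(H(-1*9) + (63 - (-24 + 7)))² = ((⅑ - 2*(-1*9)²/9) + (63 - (-24 + 7)))² = ((⅑ - 2/9*(-9)²) + (63 - 1*(-17)))² = ((⅑ - 2/9*81) + (63 + 17))² = ((⅑ - 18) + 80)² = (-161/9 + 80)² = (559/9)² = 312481/81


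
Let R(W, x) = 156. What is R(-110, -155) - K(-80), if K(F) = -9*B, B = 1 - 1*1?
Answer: 156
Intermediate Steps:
B = 0 (B = 1 - 1 = 0)
K(F) = 0 (K(F) = -9*0 = 0)
R(-110, -155) - K(-80) = 156 - 1*0 = 156 + 0 = 156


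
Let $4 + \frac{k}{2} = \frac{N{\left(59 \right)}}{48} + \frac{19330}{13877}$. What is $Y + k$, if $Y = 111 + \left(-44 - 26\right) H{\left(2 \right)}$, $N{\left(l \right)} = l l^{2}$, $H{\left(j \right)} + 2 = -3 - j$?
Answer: $\frac{3048469687}{333048} \approx 9153.3$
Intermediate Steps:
$H{\left(j \right)} = -5 - j$ ($H{\left(j \right)} = -2 - \left(3 + j\right) = -5 - j$)
$N{\left(l \right)} = l^{3}$
$k = \frac{2848307839}{333048}$ ($k = -8 + 2 \left(\frac{59^{3}}{48} + \frac{19330}{13877}\right) = -8 + 2 \left(205379 \cdot \frac{1}{48} + 19330 \cdot \frac{1}{13877}\right) = -8 + 2 \left(\frac{205379}{48} + \frac{19330}{13877}\right) = -8 + 2 \cdot \frac{2850972223}{666096} = -8 + \frac{2850972223}{333048} = \frac{2848307839}{333048} \approx 8552.3$)
$Y = 601$ ($Y = 111 + \left(-44 - 26\right) \left(-5 - 2\right) = 111 - 70 \left(-5 - 2\right) = 111 - -490 = 111 + 490 = 601$)
$Y + k = 601 + \frac{2848307839}{333048} = \frac{3048469687}{333048}$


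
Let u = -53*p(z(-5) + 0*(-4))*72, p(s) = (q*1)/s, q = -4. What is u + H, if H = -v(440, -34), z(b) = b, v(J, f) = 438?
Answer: -17454/5 ≈ -3490.8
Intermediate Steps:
p(s) = -4/s (p(s) = (-4*1)/s = -4/s)
H = -438 (H = -1*438 = -438)
u = -15264/5 (u = -(-212)/(-5 + 0*(-4))*72 = -(-212)/(-5 + 0)*72 = -(-212)/(-5)*72 = -(-212)*(-1)/5*72 = -53*4/5*72 = -212/5*72 = -15264/5 ≈ -3052.8)
u + H = -15264/5 - 438 = -17454/5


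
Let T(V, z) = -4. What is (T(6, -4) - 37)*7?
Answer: -287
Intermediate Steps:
(T(6, -4) - 37)*7 = (-4 - 37)*7 = -41*7 = -287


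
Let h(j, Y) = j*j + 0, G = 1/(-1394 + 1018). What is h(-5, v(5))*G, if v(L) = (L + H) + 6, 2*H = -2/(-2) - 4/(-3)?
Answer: -25/376 ≈ -0.066489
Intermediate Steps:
H = 7/6 (H = (-2/(-2) - 4/(-3))/2 = (-2*(-½) - 4*(-⅓))/2 = (1 + 4/3)/2 = (½)*(7/3) = 7/6 ≈ 1.1667)
v(L) = 43/6 + L (v(L) = (L + 7/6) + 6 = (7/6 + L) + 6 = 43/6 + L)
G = -1/376 (G = 1/(-376) = -1/376 ≈ -0.0026596)
h(j, Y) = j² (h(j, Y) = j² + 0 = j²)
h(-5, v(5))*G = (-5)²*(-1/376) = 25*(-1/376) = -25/376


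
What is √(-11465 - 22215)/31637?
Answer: 4*I*√2105/31637 ≈ 0.0058008*I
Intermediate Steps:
√(-11465 - 22215)/31637 = √(-33680)*(1/31637) = (4*I*√2105)*(1/31637) = 4*I*√2105/31637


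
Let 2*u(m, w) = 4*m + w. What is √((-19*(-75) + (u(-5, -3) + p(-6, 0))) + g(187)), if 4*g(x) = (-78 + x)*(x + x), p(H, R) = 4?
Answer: √11609 ≈ 107.75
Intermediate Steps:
u(m, w) = w/2 + 2*m (u(m, w) = (4*m + w)/2 = (w + 4*m)/2 = w/2 + 2*m)
g(x) = x*(-78 + x)/2 (g(x) = ((-78 + x)*(x + x))/4 = ((-78 + x)*(2*x))/4 = (2*x*(-78 + x))/4 = x*(-78 + x)/2)
√((-19*(-75) + (u(-5, -3) + p(-6, 0))) + g(187)) = √((-19*(-75) + (((½)*(-3) + 2*(-5)) + 4)) + (½)*187*(-78 + 187)) = √((1425 + ((-3/2 - 10) + 4)) + (½)*187*109) = √((1425 + (-23/2 + 4)) + 20383/2) = √((1425 - 15/2) + 20383/2) = √(2835/2 + 20383/2) = √11609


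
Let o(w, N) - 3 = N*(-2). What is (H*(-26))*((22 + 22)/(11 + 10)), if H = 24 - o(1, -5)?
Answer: -12584/21 ≈ -599.24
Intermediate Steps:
o(w, N) = 3 - 2*N (o(w, N) = 3 + N*(-2) = 3 - 2*N)
H = 11 (H = 24 - (3 - 2*(-5)) = 24 - (3 + 10) = 24 - 1*13 = 24 - 13 = 11)
(H*(-26))*((22 + 22)/(11 + 10)) = (11*(-26))*((22 + 22)/(11 + 10)) = -12584/21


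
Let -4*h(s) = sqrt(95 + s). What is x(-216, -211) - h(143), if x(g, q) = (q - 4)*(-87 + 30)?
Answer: 12255 + sqrt(238)/4 ≈ 12259.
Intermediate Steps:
x(g, q) = 228 - 57*q (x(g, q) = (-4 + q)*(-57) = 228 - 57*q)
h(s) = -sqrt(95 + s)/4
x(-216, -211) - h(143) = (228 - 57*(-211)) - (-1)*sqrt(95 + 143)/4 = (228 + 12027) - (-1)*sqrt(238)/4 = 12255 + sqrt(238)/4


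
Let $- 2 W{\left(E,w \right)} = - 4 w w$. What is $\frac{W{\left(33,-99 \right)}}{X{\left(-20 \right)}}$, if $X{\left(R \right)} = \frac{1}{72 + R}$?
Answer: $1019304$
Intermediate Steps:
$W{\left(E,w \right)} = 2 w^{2}$ ($W{\left(E,w \right)} = - \frac{- 4 w w}{2} = - \frac{\left(-4\right) w^{2}}{2} = 2 w^{2}$)
$\frac{W{\left(33,-99 \right)}}{X{\left(-20 \right)}} = \frac{2 \left(-99\right)^{2}}{\frac{1}{72 - 20}} = \frac{2 \cdot 9801}{\frac{1}{52}} = 19602 \frac{1}{\frac{1}{52}} = 19602 \cdot 52 = 1019304$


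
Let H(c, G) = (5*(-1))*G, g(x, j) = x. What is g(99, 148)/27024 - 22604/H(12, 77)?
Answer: 203629537/3468080 ≈ 58.715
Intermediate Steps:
H(c, G) = -5*G
g(99, 148)/27024 - 22604/H(12, 77) = 99/27024 - 22604/((-5*77)) = 99*(1/27024) - 22604/(-385) = 33/9008 - 22604*(-1/385) = 33/9008 + 22604/385 = 203629537/3468080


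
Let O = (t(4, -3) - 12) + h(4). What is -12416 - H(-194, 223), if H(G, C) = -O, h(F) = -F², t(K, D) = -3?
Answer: -12447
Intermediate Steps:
O = -31 (O = (-3 - 12) - 1*4² = -15 - 1*16 = -15 - 16 = -31)
H(G, C) = 31 (H(G, C) = -1*(-31) = 31)
-12416 - H(-194, 223) = -12416 - 1*31 = -12416 - 31 = -12447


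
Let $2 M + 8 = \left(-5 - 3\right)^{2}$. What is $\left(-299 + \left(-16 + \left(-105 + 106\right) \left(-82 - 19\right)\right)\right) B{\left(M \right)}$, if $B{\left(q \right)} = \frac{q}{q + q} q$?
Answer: $-5824$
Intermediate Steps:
$M = 28$ ($M = -4 + \frac{\left(-5 - 3\right)^{2}}{2} = -4 + \frac{\left(-8\right)^{2}}{2} = -4 + \frac{1}{2} \cdot 64 = -4 + 32 = 28$)
$B{\left(q \right)} = \frac{q}{2}$ ($B{\left(q \right)} = \frac{q}{2 q} q = \frac{1}{2 q} q q = \frac{q}{2}$)
$\left(-299 + \left(-16 + \left(-105 + 106\right) \left(-82 - 19\right)\right)\right) B{\left(M \right)} = \left(-299 + \left(-16 + \left(-105 + 106\right) \left(-82 - 19\right)\right)\right) \frac{1}{2} \cdot 28 = \left(-299 + \left(-16 + 1 \left(-101\right)\right)\right) 14 = \left(-299 - 117\right) 14 = \left(-416\right) 14 = -5824$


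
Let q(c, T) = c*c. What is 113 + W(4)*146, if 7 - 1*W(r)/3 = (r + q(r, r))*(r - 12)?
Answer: 73259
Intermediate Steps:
q(c, T) = c**2
W(r) = 21 - 3*(-12 + r)*(r + r**2) (W(r) = 21 - 3*(r + r**2)*(r - 12) = 21 - 3*(r + r**2)*(-12 + r) = 21 - 3*(-12 + r)*(r + r**2))
113 + W(4)*146 = 113 + (21 - 3*4**3 + 33*4**2 + 36*4)*146 = 113 + (21 - 3*64 + 33*16 + 144)*146 = 113 + (21 - 192 + 528 + 144)*146 = 113 + 501*146 = 113 + 73146 = 73259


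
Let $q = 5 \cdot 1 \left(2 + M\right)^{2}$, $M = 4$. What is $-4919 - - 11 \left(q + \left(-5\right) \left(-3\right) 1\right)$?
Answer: $-2774$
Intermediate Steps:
$q = 180$ ($q = 5 \cdot 1 \left(2 + 4\right)^{2} = 5 \cdot 6^{2} = 5 \cdot 36 = 180$)
$-4919 - - 11 \left(q + \left(-5\right) \left(-3\right) 1\right) = -4919 - - 11 \left(180 + \left(-5\right) \left(-3\right) 1\right) = -4919 - - 11 \left(180 + 15 \cdot 1\right) = -4919 - - 11 \left(180 + 15\right) = -4919 - \left(-11\right) 195 = -4919 - -2145 = -4919 + 2145 = -2774$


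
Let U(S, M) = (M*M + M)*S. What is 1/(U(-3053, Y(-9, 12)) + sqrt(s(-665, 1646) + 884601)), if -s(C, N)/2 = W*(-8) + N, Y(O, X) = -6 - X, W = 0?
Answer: -934218/872762390215 - sqrt(881309)/872762390215 ≈ -1.0715e-6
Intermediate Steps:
s(C, N) = -2*N (s(C, N) = -2*(0*(-8) + N) = -2*(0 + N) = -2*N)
U(S, M) = S*(M + M**2) (U(S, M) = (M**2 + M)*S = (M + M**2)*S = S*(M + M**2))
1/(U(-3053, Y(-9, 12)) + sqrt(s(-665, 1646) + 884601)) = 1/((-6 - 1*12)*(-3053)*(1 + (-6 - 1*12)) + sqrt(-2*1646 + 884601)) = 1/((-6 - 12)*(-3053)*(1 + (-6 - 12)) + sqrt(-3292 + 884601)) = 1/(-18*(-3053)*(1 - 18) + sqrt(881309)) = 1/(-18*(-3053)*(-17) + sqrt(881309)) = 1/(-934218 + sqrt(881309))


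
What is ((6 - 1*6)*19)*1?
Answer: 0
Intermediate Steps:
((6 - 1*6)*19)*1 = ((6 - 6)*19)*1 = (0*19)*1 = 0*1 = 0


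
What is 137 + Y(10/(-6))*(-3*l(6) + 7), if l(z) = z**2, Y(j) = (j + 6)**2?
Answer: -15836/9 ≈ -1759.6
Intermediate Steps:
Y(j) = (6 + j)**2
137 + Y(10/(-6))*(-3*l(6) + 7) = 137 + (6 + 10/(-6))**2*(-3*6**2 + 7) = 137 + (6 + 10*(-1/6))**2*(-3*36 + 7) = 137 + (6 - 5/3)**2*(-108 + 7) = 137 + (13/3)**2*(-101) = 137 + (169/9)*(-101) = 137 - 17069/9 = -15836/9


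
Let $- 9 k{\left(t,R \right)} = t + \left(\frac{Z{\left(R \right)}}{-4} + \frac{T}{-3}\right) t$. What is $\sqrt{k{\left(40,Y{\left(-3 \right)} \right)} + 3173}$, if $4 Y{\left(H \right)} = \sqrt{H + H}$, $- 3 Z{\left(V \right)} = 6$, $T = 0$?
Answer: $\frac{\sqrt{28497}}{3} \approx 56.27$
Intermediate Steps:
$Z{\left(V \right)} = -2$ ($Z{\left(V \right)} = \left(- \frac{1}{3}\right) 6 = -2$)
$Y{\left(H \right)} = \frac{\sqrt{2} \sqrt{H}}{4}$ ($Y{\left(H \right)} = \frac{\sqrt{H + H}}{4} = \frac{\sqrt{2 H}}{4} = \frac{\sqrt{2} \sqrt{H}}{4}$)
$k{\left(t,R \right)} = - \frac{t}{6}$ ($k{\left(t,R \right)} = - \frac{t + \left(- \frac{2}{-4} + \frac{0}{-3}\right) t}{9} = - \frac{t + \left(\left(-2\right) \left(- \frac{1}{4}\right) + 0 \left(- \frac{1}{3}\right)\right) t}{9} = - \frac{t + \left(\frac{1}{2} + 0\right) t}{9} = - \frac{t + \frac{t}{2}}{9} = - \frac{\frac{3}{2} t}{9} = - \frac{t}{6}$)
$\sqrt{k{\left(40,Y{\left(-3 \right)} \right)} + 3173} = \sqrt{\left(- \frac{1}{6}\right) 40 + 3173} = \sqrt{- \frac{20}{3} + 3173} = \sqrt{\frac{9499}{3}} = \frac{\sqrt{28497}}{3}$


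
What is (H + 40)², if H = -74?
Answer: 1156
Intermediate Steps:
(H + 40)² = (-74 + 40)² = (-34)² = 1156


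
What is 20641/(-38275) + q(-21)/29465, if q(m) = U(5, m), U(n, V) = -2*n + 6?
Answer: -121668033/225554575 ≈ -0.53942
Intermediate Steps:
U(n, V) = 6 - 2*n
q(m) = -4 (q(m) = 6 - 2*5 = 6 - 10 = -4)
20641/(-38275) + q(-21)/29465 = 20641/(-38275) - 4/29465 = 20641*(-1/38275) - 4*1/29465 = -20641/38275 - 4/29465 = -121668033/225554575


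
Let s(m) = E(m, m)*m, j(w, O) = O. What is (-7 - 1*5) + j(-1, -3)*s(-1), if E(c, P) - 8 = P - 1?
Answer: 6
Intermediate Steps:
E(c, P) = 7 + P (E(c, P) = 8 + (P - 1) = 8 + (-1 + P) = 7 + P)
s(m) = m*(7 + m) (s(m) = (7 + m)*m = m*(7 + m))
(-7 - 1*5) + j(-1, -3)*s(-1) = (-7 - 1*5) - (-3)*(7 - 1) = (-7 - 5) - (-3)*6 = -12 - 3*(-6) = -12 + 18 = 6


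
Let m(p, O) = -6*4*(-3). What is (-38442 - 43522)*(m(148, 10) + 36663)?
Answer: -3010947540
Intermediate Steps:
m(p, O) = 72 (m(p, O) = -24*(-3) = 72)
(-38442 - 43522)*(m(148, 10) + 36663) = (-38442 - 43522)*(72 + 36663) = -81964*36735 = -3010947540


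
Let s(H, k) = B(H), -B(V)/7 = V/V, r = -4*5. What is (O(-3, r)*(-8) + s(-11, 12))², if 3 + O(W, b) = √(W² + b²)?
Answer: 26465 - 272*√409 ≈ 20964.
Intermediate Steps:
r = -20
B(V) = -7 (B(V) = -7*V/V = -7*1 = -7)
O(W, b) = -3 + √(W² + b²)
s(H, k) = -7
(O(-3, r)*(-8) + s(-11, 12))² = ((-3 + √((-3)² + (-20)²))*(-8) - 7)² = ((-3 + √(9 + 400))*(-8) - 7)² = ((-3 + √409)*(-8) - 7)² = ((24 - 8*√409) - 7)² = (17 - 8*√409)²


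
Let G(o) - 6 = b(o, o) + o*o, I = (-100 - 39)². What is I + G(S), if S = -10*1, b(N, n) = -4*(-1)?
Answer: 19431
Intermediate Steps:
b(N, n) = 4
I = 19321 (I = (-139)² = 19321)
S = -10
G(o) = 10 + o² (G(o) = 6 + (4 + o*o) = 6 + (4 + o²) = 10 + o²)
I + G(S) = 19321 + (10 + (-10)²) = 19321 + (10 + 100) = 19321 + 110 = 19431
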